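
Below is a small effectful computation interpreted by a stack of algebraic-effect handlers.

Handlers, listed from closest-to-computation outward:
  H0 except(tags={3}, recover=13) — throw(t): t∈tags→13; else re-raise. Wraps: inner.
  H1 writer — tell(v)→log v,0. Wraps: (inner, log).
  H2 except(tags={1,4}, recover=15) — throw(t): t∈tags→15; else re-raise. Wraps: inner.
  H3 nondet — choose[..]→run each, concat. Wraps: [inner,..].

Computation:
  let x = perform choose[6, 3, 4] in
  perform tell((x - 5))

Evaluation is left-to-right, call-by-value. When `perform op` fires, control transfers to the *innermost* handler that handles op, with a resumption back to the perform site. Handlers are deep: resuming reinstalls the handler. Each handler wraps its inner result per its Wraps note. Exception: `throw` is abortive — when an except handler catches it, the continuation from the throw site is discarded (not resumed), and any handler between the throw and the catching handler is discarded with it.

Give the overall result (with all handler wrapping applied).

Answer: [(0, (1)), (0, (-2)), (0, (-1))]

Evaluation trace:
choose[6, 3, 4] @ H3
  branch[0] choose=6:
    tell(1) @ H1 ⇒ log+=1
    H0 returns 0
    H1 returns (0, (1))
    H2 returns (0, (1))
    H3 returns [(0, (1))]
  branch[1] choose=3:
    tell(-2) @ H1 ⇒ log+=-2
    H0 returns 0
    H1 returns (0, (-2))
    H2 returns (0, (-2))
    H3 returns [(0, (-2))]
  branch[2] choose=4:
    tell(-1) @ H1 ⇒ log+=-1
    H0 returns 0
    H1 returns (0, (-1))
    H2 returns (0, (-1))
    H3 returns [(0, (-1))]
= [(0, (1)), (0, (-2)), (0, (-1))]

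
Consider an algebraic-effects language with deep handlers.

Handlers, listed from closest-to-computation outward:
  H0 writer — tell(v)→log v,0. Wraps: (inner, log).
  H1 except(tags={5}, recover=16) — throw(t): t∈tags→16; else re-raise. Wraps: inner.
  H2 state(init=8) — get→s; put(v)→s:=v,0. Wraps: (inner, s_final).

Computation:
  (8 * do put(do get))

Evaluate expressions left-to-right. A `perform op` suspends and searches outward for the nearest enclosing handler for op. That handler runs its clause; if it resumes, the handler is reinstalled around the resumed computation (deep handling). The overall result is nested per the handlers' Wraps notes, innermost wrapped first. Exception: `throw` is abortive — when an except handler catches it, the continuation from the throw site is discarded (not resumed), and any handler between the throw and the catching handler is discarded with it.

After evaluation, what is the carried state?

Evaluation trace:
get @ H2 ⇒ 8
put(8) @ H2 ⇒ s:=8
H0 returns (0, ())
H1 returns (0, ())
H2 returns ((0, ()), 8)
= ((0, ()), 8)

Answer: 8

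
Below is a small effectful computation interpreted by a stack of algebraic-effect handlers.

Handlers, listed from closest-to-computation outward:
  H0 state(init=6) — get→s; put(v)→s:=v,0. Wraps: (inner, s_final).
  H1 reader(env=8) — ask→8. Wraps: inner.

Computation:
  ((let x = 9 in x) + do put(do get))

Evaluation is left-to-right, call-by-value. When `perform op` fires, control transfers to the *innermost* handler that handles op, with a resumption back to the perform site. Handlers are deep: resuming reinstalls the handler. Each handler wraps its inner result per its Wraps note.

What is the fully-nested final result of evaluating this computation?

Evaluation trace:
get @ H0 ⇒ 6
put(6) @ H0 ⇒ s:=6
H0 returns (9, 6)
H1 returns (9, 6)
= (9, 6)

Answer: (9, 6)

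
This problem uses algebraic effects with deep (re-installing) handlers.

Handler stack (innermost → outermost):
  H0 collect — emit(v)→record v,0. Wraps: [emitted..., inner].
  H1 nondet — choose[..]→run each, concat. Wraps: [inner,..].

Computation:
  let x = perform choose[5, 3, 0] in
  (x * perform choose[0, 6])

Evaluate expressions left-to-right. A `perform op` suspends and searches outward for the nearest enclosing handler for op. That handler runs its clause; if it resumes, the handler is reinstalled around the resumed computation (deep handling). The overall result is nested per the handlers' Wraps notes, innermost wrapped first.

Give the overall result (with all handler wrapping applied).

Working:
choose[5, 3, 0] @ H1
  branch[0] choose=5:
    choose[0, 6] @ H1
      branch[0] choose=0:
        H0 returns [0]
        H1 returns [[0]]
      branch[1] choose=6:
        H0 returns [30]
        H1 returns [[30]]
  branch[1] choose=3:
    choose[0, 6] @ H1
      branch[0] choose=0:
        H0 returns [0]
        H1 returns [[0]]
      branch[1] choose=6:
        H0 returns [18]
        H1 returns [[18]]
  branch[2] choose=0:
    choose[0, 6] @ H1
      branch[0] choose=0:
        H0 returns [0]
        H1 returns [[0]]
      branch[1] choose=6:
        H0 returns [0]
        H1 returns [[0]]
= [[0], [30], [0], [18], [0], [0]]

Answer: [[0], [30], [0], [18], [0], [0]]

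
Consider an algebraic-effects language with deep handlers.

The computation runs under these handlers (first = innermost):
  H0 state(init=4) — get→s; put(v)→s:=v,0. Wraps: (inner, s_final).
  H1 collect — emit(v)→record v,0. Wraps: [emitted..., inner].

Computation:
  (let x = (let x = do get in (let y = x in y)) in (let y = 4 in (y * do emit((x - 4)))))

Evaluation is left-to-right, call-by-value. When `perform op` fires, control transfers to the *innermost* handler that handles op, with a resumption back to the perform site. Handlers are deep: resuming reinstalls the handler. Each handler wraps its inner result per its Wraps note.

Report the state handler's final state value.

Answer: 4

Step-by-step:
get @ H0 ⇒ 4
emit(0) @ H1 ⇒ out+=0
H0 returns (0, 4)
H1 returns [0, (0, 4)]
= [0, (0, 4)]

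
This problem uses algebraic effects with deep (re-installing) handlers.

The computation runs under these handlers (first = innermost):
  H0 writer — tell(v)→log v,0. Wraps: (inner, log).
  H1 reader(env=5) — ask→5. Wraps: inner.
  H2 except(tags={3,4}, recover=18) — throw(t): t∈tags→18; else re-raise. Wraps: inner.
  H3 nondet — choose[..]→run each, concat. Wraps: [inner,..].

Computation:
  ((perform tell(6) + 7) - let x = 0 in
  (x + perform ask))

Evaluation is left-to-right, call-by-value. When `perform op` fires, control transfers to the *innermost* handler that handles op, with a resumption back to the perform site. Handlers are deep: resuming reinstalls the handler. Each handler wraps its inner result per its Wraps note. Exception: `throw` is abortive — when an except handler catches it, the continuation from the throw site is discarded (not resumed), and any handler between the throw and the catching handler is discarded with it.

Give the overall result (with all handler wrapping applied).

Working:
tell(6) @ H0 ⇒ log+=6
ask @ H1 ⇒ 5
H0 returns (2, (6))
H1 returns (2, (6))
H2 returns (2, (6))
H3 returns [(2, (6))]
= [(2, (6))]

Answer: [(2, (6))]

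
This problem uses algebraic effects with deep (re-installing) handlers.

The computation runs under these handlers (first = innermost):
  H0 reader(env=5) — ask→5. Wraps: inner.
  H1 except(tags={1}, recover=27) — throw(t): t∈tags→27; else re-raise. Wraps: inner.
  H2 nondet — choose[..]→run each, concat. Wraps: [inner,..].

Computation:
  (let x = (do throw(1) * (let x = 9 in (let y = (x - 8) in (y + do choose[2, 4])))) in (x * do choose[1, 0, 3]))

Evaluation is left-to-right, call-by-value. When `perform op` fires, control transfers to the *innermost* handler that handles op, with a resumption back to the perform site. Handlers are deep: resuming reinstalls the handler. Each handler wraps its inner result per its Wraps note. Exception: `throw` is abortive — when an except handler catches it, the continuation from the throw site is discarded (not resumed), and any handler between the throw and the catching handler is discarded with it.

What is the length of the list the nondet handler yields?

Answer: 1

Step-by-step:
throw(1) @ H1 caught ⇒ 27
H2 returns [27]
= [27]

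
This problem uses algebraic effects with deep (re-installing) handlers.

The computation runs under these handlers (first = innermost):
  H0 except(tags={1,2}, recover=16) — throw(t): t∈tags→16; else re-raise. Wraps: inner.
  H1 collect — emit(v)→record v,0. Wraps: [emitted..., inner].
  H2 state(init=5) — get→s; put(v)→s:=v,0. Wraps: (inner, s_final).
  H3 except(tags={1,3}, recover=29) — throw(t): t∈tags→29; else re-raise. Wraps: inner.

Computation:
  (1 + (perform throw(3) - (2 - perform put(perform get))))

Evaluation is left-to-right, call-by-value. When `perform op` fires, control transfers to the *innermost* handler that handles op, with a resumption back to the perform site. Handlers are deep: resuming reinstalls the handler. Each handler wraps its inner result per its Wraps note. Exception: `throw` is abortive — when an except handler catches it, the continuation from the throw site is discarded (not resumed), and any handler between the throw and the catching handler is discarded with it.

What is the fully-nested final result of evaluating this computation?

Working:
throw(3) @ H0 re-raised
throw(3) @ H3 caught ⇒ 29
= 29

Answer: 29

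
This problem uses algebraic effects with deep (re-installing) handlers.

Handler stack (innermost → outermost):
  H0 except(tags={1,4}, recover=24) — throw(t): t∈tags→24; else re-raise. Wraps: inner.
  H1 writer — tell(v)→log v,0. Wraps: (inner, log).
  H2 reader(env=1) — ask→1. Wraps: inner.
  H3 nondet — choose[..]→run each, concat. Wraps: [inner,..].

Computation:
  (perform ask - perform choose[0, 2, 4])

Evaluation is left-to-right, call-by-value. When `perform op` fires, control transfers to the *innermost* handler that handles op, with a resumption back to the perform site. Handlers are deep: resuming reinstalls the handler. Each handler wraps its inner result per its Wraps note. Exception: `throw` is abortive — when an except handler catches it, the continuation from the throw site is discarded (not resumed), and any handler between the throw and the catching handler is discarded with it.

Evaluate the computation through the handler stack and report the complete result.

Working:
ask @ H2 ⇒ 1
choose[0, 2, 4] @ H3
  branch[0] choose=0:
    H0 returns 1
    H1 returns (1, ())
    H2 returns (1, ())
    H3 returns [(1, ())]
  branch[1] choose=2:
    H0 returns -1
    H1 returns (-1, ())
    H2 returns (-1, ())
    H3 returns [(-1, ())]
  branch[2] choose=4:
    H0 returns -3
    H1 returns (-3, ())
    H2 returns (-3, ())
    H3 returns [(-3, ())]
= [(1, ()), (-1, ()), (-3, ())]

Answer: [(1, ()), (-1, ()), (-3, ())]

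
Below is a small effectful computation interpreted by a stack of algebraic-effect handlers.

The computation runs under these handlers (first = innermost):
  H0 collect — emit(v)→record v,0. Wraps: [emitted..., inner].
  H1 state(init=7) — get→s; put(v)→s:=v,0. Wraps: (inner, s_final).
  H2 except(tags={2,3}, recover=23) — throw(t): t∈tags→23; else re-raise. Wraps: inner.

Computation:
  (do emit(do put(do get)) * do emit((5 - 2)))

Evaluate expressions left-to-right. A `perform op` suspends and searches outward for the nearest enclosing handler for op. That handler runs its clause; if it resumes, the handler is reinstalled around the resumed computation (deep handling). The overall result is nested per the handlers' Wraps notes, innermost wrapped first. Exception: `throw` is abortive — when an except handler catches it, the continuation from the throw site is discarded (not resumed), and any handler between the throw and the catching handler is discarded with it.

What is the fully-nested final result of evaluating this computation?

Answer: ([0, 3, 0], 7)

Step-by-step:
get @ H1 ⇒ 7
put(7) @ H1 ⇒ s:=7
emit(0) @ H0 ⇒ out+=0
emit(3) @ H0 ⇒ out+=3
H0 returns [0, 3, 0]
H1 returns ([0, 3, 0], 7)
H2 returns ([0, 3, 0], 7)
= ([0, 3, 0], 7)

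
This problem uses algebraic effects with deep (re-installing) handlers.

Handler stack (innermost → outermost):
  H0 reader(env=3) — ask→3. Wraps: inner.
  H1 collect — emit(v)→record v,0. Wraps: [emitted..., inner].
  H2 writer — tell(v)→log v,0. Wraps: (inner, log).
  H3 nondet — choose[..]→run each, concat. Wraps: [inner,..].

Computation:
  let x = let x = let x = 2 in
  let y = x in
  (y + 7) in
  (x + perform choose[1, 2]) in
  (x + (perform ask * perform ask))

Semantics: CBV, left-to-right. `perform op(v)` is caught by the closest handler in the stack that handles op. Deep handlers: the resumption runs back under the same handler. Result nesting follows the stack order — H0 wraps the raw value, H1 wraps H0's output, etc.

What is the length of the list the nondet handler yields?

Evaluation trace:
choose[1, 2] @ H3
  branch[0] choose=1:
    ask @ H0 ⇒ 3
    ask @ H0 ⇒ 3
    H0 returns 19
    H1 returns [19]
    H2 returns ([19], ())
    H3 returns [([19], ())]
  branch[1] choose=2:
    ask @ H0 ⇒ 3
    ask @ H0 ⇒ 3
    H0 returns 20
    H1 returns [20]
    H2 returns ([20], ())
    H3 returns [([20], ())]
= [([19], ()), ([20], ())]

Answer: 2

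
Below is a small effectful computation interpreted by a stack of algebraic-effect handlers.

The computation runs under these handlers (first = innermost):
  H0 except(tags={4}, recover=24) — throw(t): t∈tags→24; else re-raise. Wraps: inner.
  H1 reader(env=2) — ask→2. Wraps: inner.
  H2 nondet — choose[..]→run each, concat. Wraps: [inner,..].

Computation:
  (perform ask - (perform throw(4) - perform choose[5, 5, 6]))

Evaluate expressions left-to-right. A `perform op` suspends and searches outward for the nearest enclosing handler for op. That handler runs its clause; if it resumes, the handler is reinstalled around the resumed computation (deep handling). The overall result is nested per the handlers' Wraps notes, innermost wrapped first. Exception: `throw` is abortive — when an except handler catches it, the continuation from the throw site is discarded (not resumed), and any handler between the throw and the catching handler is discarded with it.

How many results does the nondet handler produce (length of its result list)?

Answer: 1

Working:
ask @ H1 ⇒ 2
throw(4) @ H0 caught ⇒ 24
H1 returns 24
H2 returns [24]
= [24]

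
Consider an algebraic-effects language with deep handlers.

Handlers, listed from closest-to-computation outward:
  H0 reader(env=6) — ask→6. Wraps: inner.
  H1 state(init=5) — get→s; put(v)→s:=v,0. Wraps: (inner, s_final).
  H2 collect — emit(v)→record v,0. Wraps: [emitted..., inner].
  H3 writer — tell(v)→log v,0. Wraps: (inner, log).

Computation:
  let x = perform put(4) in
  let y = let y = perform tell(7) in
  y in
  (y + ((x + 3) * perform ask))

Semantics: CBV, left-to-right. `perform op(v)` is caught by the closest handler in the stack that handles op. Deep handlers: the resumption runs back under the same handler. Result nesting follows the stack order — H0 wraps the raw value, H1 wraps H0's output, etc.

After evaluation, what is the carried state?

Evaluation trace:
put(4) @ H1 ⇒ s:=4
tell(7) @ H3 ⇒ log+=7
ask @ H0 ⇒ 6
H0 returns 18
H1 returns (18, 4)
H2 returns [(18, 4)]
H3 returns ([(18, 4)], (7))
= ([(18, 4)], (7))

Answer: 4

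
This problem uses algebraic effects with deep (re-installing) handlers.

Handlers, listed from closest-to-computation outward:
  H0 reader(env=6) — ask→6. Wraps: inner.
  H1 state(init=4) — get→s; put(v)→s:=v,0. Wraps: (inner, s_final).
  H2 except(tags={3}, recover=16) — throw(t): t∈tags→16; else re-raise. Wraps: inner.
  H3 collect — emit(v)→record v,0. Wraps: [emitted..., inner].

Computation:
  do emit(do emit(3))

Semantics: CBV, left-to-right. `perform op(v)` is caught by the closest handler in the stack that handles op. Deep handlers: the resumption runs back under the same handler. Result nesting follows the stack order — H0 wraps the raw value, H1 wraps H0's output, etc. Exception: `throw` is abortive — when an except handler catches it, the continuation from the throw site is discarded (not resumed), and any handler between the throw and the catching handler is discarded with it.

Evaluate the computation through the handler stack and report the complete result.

Step-by-step:
emit(3) @ H3 ⇒ out+=3
emit(0) @ H3 ⇒ out+=0
H0 returns 0
H1 returns (0, 4)
H2 returns (0, 4)
H3 returns [3, 0, (0, 4)]
= [3, 0, (0, 4)]

Answer: [3, 0, (0, 4)]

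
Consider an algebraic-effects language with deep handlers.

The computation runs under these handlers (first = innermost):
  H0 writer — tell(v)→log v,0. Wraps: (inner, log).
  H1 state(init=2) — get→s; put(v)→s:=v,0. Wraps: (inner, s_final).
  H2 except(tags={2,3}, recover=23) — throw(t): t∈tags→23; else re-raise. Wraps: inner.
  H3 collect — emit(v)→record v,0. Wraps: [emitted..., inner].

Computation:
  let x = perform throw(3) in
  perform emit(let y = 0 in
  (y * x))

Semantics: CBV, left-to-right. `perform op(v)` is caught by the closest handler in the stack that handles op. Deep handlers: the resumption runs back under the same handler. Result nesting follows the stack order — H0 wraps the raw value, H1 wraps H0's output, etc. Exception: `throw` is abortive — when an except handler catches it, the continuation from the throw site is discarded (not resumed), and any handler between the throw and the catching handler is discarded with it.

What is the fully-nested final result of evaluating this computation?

Answer: [23]

Working:
throw(3) @ H2 caught ⇒ 23
H3 returns [23]
= [23]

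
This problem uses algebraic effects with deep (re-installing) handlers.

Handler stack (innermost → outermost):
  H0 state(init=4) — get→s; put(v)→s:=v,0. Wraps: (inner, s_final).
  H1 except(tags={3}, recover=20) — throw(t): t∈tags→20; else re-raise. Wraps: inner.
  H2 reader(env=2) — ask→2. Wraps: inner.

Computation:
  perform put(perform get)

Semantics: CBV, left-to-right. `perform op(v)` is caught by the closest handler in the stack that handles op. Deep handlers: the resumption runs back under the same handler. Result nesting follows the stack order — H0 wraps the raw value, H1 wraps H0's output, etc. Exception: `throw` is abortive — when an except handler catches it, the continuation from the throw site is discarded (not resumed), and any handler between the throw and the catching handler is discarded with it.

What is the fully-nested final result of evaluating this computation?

Answer: (0, 4)

Evaluation trace:
get @ H0 ⇒ 4
put(4) @ H0 ⇒ s:=4
H0 returns (0, 4)
H1 returns (0, 4)
H2 returns (0, 4)
= (0, 4)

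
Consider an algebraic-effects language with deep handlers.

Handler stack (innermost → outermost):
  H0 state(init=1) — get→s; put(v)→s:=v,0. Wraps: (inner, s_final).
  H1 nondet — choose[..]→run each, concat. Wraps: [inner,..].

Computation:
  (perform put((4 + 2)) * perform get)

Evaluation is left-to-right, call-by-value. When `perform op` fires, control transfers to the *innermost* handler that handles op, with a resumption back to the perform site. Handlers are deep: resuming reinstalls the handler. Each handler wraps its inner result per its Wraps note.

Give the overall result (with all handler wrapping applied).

Answer: [(0, 6)]

Working:
put(6) @ H0 ⇒ s:=6
get @ H0 ⇒ 6
H0 returns (0, 6)
H1 returns [(0, 6)]
= [(0, 6)]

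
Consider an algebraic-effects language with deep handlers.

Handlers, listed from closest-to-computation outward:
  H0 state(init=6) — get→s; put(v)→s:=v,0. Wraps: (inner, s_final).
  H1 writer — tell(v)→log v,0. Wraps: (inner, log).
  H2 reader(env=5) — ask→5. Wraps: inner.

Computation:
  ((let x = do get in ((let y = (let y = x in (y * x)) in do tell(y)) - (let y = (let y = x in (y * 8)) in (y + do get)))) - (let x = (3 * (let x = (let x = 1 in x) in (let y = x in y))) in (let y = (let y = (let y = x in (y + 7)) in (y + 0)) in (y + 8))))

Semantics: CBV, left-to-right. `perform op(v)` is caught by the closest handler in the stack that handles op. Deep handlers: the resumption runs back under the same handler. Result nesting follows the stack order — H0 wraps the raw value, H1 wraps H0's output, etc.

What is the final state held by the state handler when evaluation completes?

Answer: 6

Evaluation trace:
get @ H0 ⇒ 6
tell(36) @ H1 ⇒ log+=36
get @ H0 ⇒ 6
H0 returns (-72, 6)
H1 returns ((-72, 6), (36))
H2 returns ((-72, 6), (36))
= ((-72, 6), (36))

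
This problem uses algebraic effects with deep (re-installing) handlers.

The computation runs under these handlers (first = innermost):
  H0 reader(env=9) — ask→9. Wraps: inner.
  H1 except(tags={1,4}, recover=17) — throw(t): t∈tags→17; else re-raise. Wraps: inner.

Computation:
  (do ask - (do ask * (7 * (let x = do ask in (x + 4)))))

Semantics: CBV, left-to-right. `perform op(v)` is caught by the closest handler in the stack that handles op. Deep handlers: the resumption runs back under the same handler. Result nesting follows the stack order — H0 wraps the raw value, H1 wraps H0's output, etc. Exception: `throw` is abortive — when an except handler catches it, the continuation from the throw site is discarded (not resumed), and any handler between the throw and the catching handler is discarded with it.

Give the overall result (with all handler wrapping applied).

Answer: -810

Working:
ask @ H0 ⇒ 9
ask @ H0 ⇒ 9
ask @ H0 ⇒ 9
H0 returns -810
H1 returns -810
= -810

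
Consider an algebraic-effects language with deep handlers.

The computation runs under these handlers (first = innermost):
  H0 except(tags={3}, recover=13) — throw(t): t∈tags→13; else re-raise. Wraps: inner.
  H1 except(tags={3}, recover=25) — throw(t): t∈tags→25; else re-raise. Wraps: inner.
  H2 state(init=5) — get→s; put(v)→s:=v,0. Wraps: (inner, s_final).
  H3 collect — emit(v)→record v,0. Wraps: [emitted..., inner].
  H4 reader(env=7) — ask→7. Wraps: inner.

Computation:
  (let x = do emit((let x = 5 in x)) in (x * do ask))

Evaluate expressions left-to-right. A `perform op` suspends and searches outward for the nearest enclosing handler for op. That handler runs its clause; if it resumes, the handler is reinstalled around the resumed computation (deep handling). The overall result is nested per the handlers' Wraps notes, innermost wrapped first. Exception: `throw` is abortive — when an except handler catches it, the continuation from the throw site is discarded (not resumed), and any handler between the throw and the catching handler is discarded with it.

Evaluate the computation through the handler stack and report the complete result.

Answer: [5, (0, 5)]

Evaluation trace:
emit(5) @ H3 ⇒ out+=5
ask @ H4 ⇒ 7
H0 returns 0
H1 returns 0
H2 returns (0, 5)
H3 returns [5, (0, 5)]
H4 returns [5, (0, 5)]
= [5, (0, 5)]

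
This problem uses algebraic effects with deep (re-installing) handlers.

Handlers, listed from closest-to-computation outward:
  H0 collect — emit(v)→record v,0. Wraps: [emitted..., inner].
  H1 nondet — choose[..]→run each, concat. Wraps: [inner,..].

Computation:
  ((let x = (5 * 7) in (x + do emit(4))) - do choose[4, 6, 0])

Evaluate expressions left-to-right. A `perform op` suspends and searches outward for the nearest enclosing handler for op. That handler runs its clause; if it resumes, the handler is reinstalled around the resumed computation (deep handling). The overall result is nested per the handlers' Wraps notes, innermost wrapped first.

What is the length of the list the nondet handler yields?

Evaluation trace:
emit(4) @ H0 ⇒ out+=4
choose[4, 6, 0] @ H1
  branch[0] choose=4:
    H0 returns [4, 31]
    H1 returns [[4, 31]]
  branch[1] choose=6:
    H0 returns [4, 29]
    H1 returns [[4, 29]]
  branch[2] choose=0:
    H0 returns [4, 35]
    H1 returns [[4, 35]]
= [[4, 31], [4, 29], [4, 35]]

Answer: 3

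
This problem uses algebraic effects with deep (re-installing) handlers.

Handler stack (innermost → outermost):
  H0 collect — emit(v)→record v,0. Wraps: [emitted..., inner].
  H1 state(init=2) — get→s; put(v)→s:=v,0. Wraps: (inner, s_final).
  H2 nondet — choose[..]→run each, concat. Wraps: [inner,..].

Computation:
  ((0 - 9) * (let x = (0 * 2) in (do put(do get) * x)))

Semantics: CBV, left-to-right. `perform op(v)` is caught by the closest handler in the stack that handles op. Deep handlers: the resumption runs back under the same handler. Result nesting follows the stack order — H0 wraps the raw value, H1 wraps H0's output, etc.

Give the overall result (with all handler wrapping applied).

Answer: [([0], 2)]

Working:
get @ H1 ⇒ 2
put(2) @ H1 ⇒ s:=2
H0 returns [0]
H1 returns ([0], 2)
H2 returns [([0], 2)]
= [([0], 2)]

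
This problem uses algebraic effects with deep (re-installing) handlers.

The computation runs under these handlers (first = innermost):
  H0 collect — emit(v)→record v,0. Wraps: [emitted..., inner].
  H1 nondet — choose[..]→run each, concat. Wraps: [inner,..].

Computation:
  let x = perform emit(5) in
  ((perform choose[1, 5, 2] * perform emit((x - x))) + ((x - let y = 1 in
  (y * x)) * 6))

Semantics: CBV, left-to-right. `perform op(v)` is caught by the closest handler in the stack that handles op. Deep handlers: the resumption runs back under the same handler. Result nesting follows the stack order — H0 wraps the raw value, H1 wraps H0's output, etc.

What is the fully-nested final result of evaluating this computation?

Answer: [[5, 0, 0], [5, 0, 0], [5, 0, 0]]

Evaluation trace:
emit(5) @ H0 ⇒ out+=5
choose[1, 5, 2] @ H1
  branch[0] choose=1:
    emit(0) @ H0 ⇒ out+=0
    H0 returns [5, 0, 0]
    H1 returns [[5, 0, 0]]
  branch[1] choose=5:
    emit(0) @ H0 ⇒ out+=0
    H0 returns [5, 0, 0]
    H1 returns [[5, 0, 0]]
  branch[2] choose=2:
    emit(0) @ H0 ⇒ out+=0
    H0 returns [5, 0, 0]
    H1 returns [[5, 0, 0]]
= [[5, 0, 0], [5, 0, 0], [5, 0, 0]]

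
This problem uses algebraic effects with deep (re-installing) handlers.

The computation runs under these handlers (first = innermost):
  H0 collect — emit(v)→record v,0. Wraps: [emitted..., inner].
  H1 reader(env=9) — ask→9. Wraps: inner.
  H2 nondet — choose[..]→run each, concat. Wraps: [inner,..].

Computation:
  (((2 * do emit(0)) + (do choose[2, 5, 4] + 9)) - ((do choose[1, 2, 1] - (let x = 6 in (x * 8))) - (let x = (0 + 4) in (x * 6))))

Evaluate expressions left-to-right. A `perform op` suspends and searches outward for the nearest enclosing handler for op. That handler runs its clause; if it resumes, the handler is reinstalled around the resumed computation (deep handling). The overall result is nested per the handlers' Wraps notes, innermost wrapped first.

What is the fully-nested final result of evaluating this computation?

Evaluation trace:
emit(0) @ H0 ⇒ out+=0
choose[2, 5, 4] @ H2
  branch[0] choose=2:
    choose[1, 2, 1] @ H2
      branch[0] choose=1:
        H0 returns [0, 82]
        H1 returns [0, 82]
        H2 returns [[0, 82]]
      branch[1] choose=2:
        H0 returns [0, 81]
        H1 returns [0, 81]
        H2 returns [[0, 81]]
      branch[2] choose=1:
        H0 returns [0, 82]
        H1 returns [0, 82]
        H2 returns [[0, 82]]
  branch[1] choose=5:
    choose[1, 2, 1] @ H2
      branch[0] choose=1:
        H0 returns [0, 85]
        H1 returns [0, 85]
        H2 returns [[0, 85]]
      branch[1] choose=2:
        H0 returns [0, 84]
        H1 returns [0, 84]
        H2 returns [[0, 84]]
      branch[2] choose=1:
        H0 returns [0, 85]
        H1 returns [0, 85]
        H2 returns [[0, 85]]
  branch[2] choose=4:
    choose[1, 2, 1] @ H2
      branch[0] choose=1:
        H0 returns [0, 84]
        H1 returns [0, 84]
        H2 returns [[0, 84]]
      branch[1] choose=2:
        H0 returns [0, 83]
        H1 returns [0, 83]
        H2 returns [[0, 83]]
      branch[2] choose=1:
        H0 returns [0, 84]
        H1 returns [0, 84]
        H2 returns [[0, 84]]
= [[0, 82], [0, 81], [0, 82], [0, 85], [0, 84], [0, 85], [0, 84], [0, 83], [0, 84]]

Answer: [[0, 82], [0, 81], [0, 82], [0, 85], [0, 84], [0, 85], [0, 84], [0, 83], [0, 84]]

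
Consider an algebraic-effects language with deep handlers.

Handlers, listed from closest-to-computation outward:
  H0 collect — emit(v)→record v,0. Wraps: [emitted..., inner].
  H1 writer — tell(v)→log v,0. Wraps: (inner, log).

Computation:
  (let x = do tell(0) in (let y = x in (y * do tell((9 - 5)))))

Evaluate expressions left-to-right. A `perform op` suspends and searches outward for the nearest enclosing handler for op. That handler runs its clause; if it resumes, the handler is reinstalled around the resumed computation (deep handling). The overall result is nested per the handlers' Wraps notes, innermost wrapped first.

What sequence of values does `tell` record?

Working:
tell(0) @ H1 ⇒ log+=0
tell(4) @ H1 ⇒ log+=4
H0 returns [0]
H1 returns ([0], (0, 4))
= ([0], (0, 4))

Answer: (0, 4)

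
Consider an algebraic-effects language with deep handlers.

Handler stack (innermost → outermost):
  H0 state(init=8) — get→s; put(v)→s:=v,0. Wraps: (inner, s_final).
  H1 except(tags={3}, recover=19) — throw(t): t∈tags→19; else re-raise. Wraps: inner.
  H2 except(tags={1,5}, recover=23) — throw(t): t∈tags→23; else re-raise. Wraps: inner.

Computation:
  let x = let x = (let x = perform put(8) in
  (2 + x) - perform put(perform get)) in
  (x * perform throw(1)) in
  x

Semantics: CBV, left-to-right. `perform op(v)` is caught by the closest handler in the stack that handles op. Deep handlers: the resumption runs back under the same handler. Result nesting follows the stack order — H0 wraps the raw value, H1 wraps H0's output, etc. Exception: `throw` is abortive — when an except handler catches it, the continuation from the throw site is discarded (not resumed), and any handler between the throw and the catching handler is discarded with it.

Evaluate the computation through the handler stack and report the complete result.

Evaluation trace:
put(8) @ H0 ⇒ s:=8
get @ H0 ⇒ 8
put(8) @ H0 ⇒ s:=8
throw(1) @ H1 re-raised
throw(1) @ H2 caught ⇒ 23
= 23

Answer: 23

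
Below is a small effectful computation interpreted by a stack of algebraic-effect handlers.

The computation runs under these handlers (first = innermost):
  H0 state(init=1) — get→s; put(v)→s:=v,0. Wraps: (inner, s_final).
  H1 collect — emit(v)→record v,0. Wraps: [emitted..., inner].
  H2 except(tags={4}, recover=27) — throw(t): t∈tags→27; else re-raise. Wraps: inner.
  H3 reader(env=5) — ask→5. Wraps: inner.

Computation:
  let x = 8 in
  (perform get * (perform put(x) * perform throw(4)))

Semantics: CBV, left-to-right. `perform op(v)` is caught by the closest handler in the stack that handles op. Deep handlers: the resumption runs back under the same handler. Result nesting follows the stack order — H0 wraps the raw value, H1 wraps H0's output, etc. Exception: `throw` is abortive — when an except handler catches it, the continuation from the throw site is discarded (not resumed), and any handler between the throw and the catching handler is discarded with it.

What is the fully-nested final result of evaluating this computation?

Evaluation trace:
get @ H0 ⇒ 1
put(8) @ H0 ⇒ s:=8
throw(4) @ H2 caught ⇒ 27
H3 returns 27
= 27

Answer: 27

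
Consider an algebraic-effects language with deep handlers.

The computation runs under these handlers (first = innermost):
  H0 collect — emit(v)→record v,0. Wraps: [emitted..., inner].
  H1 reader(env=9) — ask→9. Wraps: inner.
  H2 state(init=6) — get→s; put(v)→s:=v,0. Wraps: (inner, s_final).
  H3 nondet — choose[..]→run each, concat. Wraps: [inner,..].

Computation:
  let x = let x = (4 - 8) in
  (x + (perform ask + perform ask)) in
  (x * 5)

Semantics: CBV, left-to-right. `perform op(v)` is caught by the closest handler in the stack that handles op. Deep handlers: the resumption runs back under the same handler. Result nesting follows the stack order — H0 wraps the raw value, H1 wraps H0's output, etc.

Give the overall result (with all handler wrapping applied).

Working:
ask @ H1 ⇒ 9
ask @ H1 ⇒ 9
H0 returns [70]
H1 returns [70]
H2 returns ([70], 6)
H3 returns [([70], 6)]
= [([70], 6)]

Answer: [([70], 6)]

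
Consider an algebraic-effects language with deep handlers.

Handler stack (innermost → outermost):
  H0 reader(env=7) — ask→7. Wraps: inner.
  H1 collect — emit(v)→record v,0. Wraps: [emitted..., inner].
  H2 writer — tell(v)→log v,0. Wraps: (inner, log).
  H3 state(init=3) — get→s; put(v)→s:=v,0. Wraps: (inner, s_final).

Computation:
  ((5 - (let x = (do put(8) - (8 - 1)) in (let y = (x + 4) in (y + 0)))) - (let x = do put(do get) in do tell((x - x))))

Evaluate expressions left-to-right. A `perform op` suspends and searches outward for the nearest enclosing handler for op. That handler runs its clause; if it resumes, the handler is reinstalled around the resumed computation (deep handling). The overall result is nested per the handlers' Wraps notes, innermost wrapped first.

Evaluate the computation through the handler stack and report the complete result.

Working:
put(8) @ H3 ⇒ s:=8
get @ H3 ⇒ 8
put(8) @ H3 ⇒ s:=8
tell(0) @ H2 ⇒ log+=0
H0 returns 8
H1 returns [8]
H2 returns ([8], (0))
H3 returns (([8], (0)), 8)
= (([8], (0)), 8)

Answer: (([8], (0)), 8)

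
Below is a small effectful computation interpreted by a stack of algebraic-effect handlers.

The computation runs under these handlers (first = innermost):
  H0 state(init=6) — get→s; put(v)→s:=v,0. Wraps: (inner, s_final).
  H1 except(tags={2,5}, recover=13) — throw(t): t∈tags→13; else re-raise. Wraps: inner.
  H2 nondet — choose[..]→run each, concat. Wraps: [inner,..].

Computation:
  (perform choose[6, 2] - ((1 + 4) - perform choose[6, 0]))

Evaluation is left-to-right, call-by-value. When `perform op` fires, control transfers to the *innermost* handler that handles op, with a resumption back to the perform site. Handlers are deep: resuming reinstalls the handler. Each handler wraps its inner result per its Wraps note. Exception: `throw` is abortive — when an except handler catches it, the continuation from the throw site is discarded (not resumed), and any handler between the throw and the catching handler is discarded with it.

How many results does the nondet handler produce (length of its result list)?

Working:
choose[6, 2] @ H2
  branch[0] choose=6:
    choose[6, 0] @ H2
      branch[0] choose=6:
        H0 returns (7, 6)
        H1 returns (7, 6)
        H2 returns [(7, 6)]
      branch[1] choose=0:
        H0 returns (1, 6)
        H1 returns (1, 6)
        H2 returns [(1, 6)]
  branch[1] choose=2:
    choose[6, 0] @ H2
      branch[0] choose=6:
        H0 returns (3, 6)
        H1 returns (3, 6)
        H2 returns [(3, 6)]
      branch[1] choose=0:
        H0 returns (-3, 6)
        H1 returns (-3, 6)
        H2 returns [(-3, 6)]
= [(7, 6), (1, 6), (3, 6), (-3, 6)]

Answer: 4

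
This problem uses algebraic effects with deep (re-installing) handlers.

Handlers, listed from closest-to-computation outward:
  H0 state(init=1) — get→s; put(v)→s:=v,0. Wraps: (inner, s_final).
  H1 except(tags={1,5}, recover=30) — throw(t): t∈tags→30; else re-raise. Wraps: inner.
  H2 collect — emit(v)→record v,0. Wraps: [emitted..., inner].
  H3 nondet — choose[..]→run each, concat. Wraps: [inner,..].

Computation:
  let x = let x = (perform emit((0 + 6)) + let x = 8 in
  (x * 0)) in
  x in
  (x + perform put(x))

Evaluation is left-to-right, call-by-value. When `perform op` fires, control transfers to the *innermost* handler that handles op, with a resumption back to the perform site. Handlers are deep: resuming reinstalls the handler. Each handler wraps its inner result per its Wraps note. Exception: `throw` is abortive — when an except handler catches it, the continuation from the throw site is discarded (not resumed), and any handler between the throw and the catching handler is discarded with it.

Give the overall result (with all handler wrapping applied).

Step-by-step:
emit(6) @ H2 ⇒ out+=6
put(0) @ H0 ⇒ s:=0
H0 returns (0, 0)
H1 returns (0, 0)
H2 returns [6, (0, 0)]
H3 returns [[6, (0, 0)]]
= [[6, (0, 0)]]

Answer: [[6, (0, 0)]]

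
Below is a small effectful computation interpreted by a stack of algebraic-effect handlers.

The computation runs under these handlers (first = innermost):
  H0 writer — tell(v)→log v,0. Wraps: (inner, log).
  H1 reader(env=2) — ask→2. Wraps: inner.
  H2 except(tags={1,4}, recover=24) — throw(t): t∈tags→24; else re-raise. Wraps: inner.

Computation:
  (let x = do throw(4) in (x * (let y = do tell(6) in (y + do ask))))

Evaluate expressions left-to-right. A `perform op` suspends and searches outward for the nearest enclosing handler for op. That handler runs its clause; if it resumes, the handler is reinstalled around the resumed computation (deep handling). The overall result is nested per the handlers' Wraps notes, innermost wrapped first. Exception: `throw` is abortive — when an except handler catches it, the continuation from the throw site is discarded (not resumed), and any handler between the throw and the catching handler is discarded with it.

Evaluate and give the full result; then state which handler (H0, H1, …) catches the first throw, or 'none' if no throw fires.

Answer: 24 ; first throw caught by: H2

Step-by-step:
throw(4) @ H2 caught ⇒ 24
= 24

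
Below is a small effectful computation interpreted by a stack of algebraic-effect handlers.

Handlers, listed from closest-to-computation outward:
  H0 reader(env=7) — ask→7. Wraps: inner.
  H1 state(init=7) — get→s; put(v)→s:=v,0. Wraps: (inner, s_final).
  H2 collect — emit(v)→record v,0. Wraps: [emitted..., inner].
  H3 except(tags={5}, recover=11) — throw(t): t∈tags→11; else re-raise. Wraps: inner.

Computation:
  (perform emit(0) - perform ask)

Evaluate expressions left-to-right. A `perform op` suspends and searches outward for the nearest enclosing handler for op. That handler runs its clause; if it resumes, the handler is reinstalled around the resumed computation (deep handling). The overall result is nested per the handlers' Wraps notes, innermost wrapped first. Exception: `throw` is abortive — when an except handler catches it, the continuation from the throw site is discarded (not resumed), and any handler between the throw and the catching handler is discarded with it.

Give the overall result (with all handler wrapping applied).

Evaluation trace:
emit(0) @ H2 ⇒ out+=0
ask @ H0 ⇒ 7
H0 returns -7
H1 returns (-7, 7)
H2 returns [0, (-7, 7)]
H3 returns [0, (-7, 7)]
= [0, (-7, 7)]

Answer: [0, (-7, 7)]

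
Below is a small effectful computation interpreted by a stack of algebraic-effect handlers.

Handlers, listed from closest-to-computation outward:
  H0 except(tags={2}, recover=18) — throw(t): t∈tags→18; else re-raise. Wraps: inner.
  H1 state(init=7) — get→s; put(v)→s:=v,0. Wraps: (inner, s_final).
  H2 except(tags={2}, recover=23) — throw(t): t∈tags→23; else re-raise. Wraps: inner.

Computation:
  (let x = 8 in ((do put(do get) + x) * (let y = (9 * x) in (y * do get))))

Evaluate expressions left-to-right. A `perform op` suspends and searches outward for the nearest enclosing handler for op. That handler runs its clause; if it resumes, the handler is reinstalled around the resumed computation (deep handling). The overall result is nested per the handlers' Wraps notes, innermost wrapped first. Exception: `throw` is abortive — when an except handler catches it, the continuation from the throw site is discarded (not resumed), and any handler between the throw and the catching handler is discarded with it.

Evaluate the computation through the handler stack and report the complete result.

Working:
get @ H1 ⇒ 7
put(7) @ H1 ⇒ s:=7
get @ H1 ⇒ 7
H0 returns 4032
H1 returns (4032, 7)
H2 returns (4032, 7)
= (4032, 7)

Answer: (4032, 7)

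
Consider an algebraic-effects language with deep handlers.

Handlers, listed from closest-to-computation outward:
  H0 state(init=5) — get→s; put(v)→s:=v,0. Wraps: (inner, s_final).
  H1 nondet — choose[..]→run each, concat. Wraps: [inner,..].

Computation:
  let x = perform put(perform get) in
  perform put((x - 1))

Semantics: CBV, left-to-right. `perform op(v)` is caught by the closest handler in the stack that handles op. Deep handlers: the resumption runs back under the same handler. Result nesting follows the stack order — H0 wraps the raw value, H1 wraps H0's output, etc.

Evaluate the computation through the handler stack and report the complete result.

Working:
get @ H0 ⇒ 5
put(5) @ H0 ⇒ s:=5
put(-1) @ H0 ⇒ s:=-1
H0 returns (0, -1)
H1 returns [(0, -1)]
= [(0, -1)]

Answer: [(0, -1)]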